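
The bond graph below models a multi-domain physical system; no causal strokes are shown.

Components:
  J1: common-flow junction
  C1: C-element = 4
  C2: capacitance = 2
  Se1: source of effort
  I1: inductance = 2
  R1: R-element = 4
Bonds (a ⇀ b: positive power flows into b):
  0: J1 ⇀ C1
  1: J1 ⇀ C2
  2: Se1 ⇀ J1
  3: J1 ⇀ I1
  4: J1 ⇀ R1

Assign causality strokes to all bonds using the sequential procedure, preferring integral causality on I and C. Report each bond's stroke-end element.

#0 →J1
#1 →J1
#2 →J1
#3 →I1
#4 →J1

bond 2 |J1  (Se1 fixes effort; stroke away)
bond 0 |J1  (prefer integral on C1)
bond 1 |J1  (prefer integral on C2)
bond 3 |I1  (I1 outputs flow p/I1)
bond 4 |J1  (common-f at J1 fixed by 3)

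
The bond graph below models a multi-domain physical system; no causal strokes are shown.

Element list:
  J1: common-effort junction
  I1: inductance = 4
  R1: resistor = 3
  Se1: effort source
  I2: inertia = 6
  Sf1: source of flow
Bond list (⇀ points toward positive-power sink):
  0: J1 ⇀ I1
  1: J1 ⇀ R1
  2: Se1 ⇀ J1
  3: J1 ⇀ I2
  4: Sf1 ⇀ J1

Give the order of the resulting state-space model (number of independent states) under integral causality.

β2 →J1  (Se1 (Se) sets effort on bond)
β4 →Sf1  (Sf1: flow source, stroke at near end)
β0 →I1  (0-jn J1 has e-setter on 2)
β1 →R1  (0-jn J1 has e-setter on 2)
β3 →I2  (0-jn J1 has e-setter on 2)

2  (I1, I2 all integral)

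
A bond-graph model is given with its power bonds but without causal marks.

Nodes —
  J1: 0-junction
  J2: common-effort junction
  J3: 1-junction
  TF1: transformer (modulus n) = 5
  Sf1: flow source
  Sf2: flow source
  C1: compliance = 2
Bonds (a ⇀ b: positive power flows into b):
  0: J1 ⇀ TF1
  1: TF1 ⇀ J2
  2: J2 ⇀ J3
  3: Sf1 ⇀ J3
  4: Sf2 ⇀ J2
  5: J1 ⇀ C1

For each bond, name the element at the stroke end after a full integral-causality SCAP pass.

β0 stroke at TF1
β1 stroke at J2
β2 stroke at J3
β3 stroke at Sf1
β4 stroke at Sf2
β5 stroke at J1

b3 stroke at Sf1  (Sf1 (Sf) sets flow on bond)
b4 stroke at Sf2  (Sf2: flow source, stroke at near end)
b2 stroke at J3  (common-f at J3 fixed by 3)
b1 stroke at J2  (J2 needs exactly one e-in)
b0 stroke at TF1  (TF1 one-in-one-out from 1)
b5 stroke at J1  (closing 0-jn rule on J1)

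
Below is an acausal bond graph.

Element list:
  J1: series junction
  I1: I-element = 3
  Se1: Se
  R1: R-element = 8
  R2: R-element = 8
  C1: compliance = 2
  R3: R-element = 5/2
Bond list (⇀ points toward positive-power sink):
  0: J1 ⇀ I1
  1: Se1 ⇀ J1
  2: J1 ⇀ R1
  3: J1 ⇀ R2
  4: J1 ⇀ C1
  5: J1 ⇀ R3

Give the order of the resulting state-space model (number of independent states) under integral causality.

β1 →J1  (Se1 (Se) sets effort on bond)
β0 →I1  (I1: I, integral causality)
β2 →J1  (common-f at J1 fixed by 0)
β3 →J1  (common-f at J1 fixed by 0)
β4 →J1  (common-f at J1 fixed by 0)
β5 →J1  (1-jn J1 has f-setter on 0)

2  (C1, I1 all integral)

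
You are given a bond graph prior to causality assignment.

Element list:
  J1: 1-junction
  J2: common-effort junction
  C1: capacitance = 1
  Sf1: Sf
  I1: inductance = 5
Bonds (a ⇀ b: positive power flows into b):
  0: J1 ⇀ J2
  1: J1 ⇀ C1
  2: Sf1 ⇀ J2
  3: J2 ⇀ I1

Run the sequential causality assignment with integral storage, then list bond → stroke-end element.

#0 →J2
#1 →J1
#2 →Sf1
#3 →I1

β2 stroke→Sf1  (Sf1 (Sf) sets flow on bond)
β1 stroke→J1  (C1: C, integral causality)
β0 stroke→J2  (J1: last free bond brings flow in)
β3 stroke→I1  (J2 effort already set via bond 0)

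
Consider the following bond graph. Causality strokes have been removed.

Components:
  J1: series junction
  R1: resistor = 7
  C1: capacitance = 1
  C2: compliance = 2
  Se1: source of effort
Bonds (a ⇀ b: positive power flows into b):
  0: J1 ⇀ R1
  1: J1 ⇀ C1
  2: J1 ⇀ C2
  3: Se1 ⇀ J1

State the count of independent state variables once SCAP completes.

bond 3 stroke→J1  (source Se1 imposes e)
bond 1 stroke→J1  (C1: C, integral causality)
bond 2 stroke→J1  (C2 outputs effort q/C2)
bond 0 stroke→R1  (J1 needs exactly one f-in)

2  (C1, C2 all integral)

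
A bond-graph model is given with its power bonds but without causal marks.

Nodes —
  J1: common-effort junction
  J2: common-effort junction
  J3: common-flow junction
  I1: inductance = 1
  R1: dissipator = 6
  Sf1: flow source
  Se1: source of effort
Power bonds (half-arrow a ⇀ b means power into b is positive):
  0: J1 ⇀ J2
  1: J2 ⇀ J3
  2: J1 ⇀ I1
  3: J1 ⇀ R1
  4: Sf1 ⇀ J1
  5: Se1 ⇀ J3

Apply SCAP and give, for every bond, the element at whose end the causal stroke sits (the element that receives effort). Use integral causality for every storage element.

#4 →Sf1  (Sf1: flow source, stroke at near end)
#5 →J3  (Se1: effort source, stroke at far end)
#1 →J2  (J3 needs exactly one f-in)
#0 →J1  (0-jn J2 has e-setter on 1)
#2 →I1  (0-jn J1 has e-setter on 0)
#3 →R1  (J1: bond 0 brought effort, rest push out)

b0 →J1
b1 →J2
b2 →I1
b3 →R1
b4 →Sf1
b5 →J3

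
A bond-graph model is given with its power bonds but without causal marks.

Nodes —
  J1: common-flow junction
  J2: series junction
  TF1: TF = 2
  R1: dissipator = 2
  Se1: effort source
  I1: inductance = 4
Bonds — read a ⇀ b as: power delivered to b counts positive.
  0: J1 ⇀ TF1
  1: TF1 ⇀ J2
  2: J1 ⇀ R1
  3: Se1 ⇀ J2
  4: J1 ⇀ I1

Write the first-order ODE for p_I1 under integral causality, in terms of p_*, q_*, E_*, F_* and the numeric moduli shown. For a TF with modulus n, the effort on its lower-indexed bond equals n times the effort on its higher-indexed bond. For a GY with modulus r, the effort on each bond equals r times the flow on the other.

β3 stroke at J2  (Se1 (Se) sets effort on bond)
β1 stroke at TF1  (closing 1-jn rule on J2)
β0 stroke at J1  (TF1 one-in-one-out from 1)
β4 stroke at I1  (prefer integral on I1)
β2 stroke at J1  (J1: bond 4 brought flow, rest push out)

dp_I1/dt = 2*E_Se1 - p_I1/2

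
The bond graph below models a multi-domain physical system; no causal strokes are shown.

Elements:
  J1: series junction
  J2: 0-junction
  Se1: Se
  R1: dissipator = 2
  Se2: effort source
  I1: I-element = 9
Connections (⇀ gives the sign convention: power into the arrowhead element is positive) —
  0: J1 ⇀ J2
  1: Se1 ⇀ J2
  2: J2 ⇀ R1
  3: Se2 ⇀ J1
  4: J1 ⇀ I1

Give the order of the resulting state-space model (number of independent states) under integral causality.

b1 →J2  (Se1 (Se) sets effort on bond)
b3 →J1  (Se2 fixes effort; stroke away)
b0 →J1  (J2: bond 1 brought effort, rest push out)
b2 →R1  (J2: bond 1 brought effort, rest push out)
b4 →I1  (J1: last free bond brings flow in)

1  (I1 all integral)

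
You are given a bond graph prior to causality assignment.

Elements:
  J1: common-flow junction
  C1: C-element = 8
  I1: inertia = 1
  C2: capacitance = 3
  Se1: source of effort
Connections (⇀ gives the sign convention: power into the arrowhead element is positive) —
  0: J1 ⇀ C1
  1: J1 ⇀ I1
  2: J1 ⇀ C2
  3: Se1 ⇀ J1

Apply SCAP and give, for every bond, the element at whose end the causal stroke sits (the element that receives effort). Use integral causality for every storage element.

bond 3 stroke→J1  (Se1 fixes effort; stroke away)
bond 0 stroke→J1  (C1 outputs effort q/C1)
bond 1 stroke→I1  (prefer integral on I1)
bond 2 stroke→J1  (common-f at J1 fixed by 1)

β0 →J1
β1 →I1
β2 →J1
β3 →J1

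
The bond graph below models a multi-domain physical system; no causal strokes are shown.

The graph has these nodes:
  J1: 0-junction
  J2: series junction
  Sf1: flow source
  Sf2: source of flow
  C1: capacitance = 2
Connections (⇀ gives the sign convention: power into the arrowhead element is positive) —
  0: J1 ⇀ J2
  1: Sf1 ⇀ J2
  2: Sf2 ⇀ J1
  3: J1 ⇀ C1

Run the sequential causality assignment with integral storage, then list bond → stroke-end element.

b0 →J2
b1 →Sf1
b2 →Sf2
b3 →J1

β1 stroke→Sf1  (source Sf1 imposes f)
β2 stroke→Sf2  (source Sf2 imposes f)
β0 stroke→J2  (J2: bond 1 brought flow, rest push out)
β3 stroke→J1  (J1 needs exactly one e-in)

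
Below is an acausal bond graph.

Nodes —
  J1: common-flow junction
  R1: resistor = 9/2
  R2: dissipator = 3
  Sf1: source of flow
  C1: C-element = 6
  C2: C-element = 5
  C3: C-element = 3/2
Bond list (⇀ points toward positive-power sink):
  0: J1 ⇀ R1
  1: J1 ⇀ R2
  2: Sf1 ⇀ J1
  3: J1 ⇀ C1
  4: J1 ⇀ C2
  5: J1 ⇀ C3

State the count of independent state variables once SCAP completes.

3  (C1, C2, C3 all integral)

#2 stroke→Sf1  (Sf1 (Sf) sets flow on bond)
#0 stroke→J1  (common-f at J1 fixed by 2)
#1 stroke→J1  (J1 flow already set via bond 2)
#3 stroke→J1  (J1: bond 2 brought flow, rest push out)
#4 stroke→J1  (J1: bond 2 brought flow, rest push out)
#5 stroke→J1  (common-f at J1 fixed by 2)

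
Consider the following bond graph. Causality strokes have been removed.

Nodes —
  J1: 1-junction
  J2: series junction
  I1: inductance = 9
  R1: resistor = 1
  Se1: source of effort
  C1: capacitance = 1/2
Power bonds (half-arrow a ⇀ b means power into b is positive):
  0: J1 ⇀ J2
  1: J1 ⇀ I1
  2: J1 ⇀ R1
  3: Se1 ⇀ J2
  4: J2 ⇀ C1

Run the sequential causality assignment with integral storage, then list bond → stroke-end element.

β3 stroke→J2  (source Se1 imposes e)
β1 stroke→I1  (I1 outputs flow p/I1)
β0 stroke→J1  (common-f at J1 fixed by 1)
β2 stroke→J1  (J1 flow already set via bond 1)
β4 stroke→J2  (J2: bond 0 brought flow, rest push out)

bond 0 stroke at J1
bond 1 stroke at I1
bond 2 stroke at J1
bond 3 stroke at J2
bond 4 stroke at J2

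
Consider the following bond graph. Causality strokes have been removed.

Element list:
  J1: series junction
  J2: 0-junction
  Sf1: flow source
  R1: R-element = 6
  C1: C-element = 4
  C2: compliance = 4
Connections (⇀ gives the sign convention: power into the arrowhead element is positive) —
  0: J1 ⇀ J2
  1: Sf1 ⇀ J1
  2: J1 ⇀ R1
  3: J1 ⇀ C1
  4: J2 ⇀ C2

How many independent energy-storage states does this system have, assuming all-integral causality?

2  (C1, C2 all integral)

bond 1 stroke→Sf1  (source Sf1 imposes f)
bond 0 stroke→J1  (1-jn J1 has f-setter on 1)
bond 2 stroke→J1  (J1 flow already set via bond 1)
bond 3 stroke→J1  (1-jn J1 has f-setter on 1)
bond 4 stroke→J2  (closing 0-jn rule on J2)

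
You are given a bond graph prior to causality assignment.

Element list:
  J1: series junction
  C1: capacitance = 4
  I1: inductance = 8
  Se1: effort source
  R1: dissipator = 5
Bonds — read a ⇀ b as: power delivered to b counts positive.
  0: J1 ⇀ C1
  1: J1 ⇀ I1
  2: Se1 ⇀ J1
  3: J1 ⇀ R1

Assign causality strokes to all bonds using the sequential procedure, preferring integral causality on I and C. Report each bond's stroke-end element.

#0 stroke at J1
#1 stroke at I1
#2 stroke at J1
#3 stroke at J1

b2 stroke→J1  (Se1 (Se) sets effort on bond)
b0 stroke→J1  (C1: C, integral causality)
b1 stroke→I1  (I1 outputs flow p/I1)
b3 stroke→J1  (1-jn J1 has f-setter on 1)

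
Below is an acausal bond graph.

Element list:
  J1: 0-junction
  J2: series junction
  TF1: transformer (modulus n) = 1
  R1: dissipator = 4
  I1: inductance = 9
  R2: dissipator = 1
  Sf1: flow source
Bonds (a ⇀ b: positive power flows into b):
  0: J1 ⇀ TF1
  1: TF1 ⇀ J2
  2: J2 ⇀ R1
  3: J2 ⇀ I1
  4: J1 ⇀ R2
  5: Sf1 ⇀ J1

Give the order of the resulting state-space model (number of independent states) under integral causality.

#5 |Sf1  (Sf1 (Sf) sets flow on bond)
#3 |I1  (prefer integral on I1)
#1 |J2  (J2: bond 3 brought flow, rest push out)
#2 |J2  (J2: bond 3 brought flow, rest push out)
#0 |TF1  (TF1 one-in-one-out from 1)
#4 |J1  (J1: last free bond brings effort in)

1  (I1 all integral)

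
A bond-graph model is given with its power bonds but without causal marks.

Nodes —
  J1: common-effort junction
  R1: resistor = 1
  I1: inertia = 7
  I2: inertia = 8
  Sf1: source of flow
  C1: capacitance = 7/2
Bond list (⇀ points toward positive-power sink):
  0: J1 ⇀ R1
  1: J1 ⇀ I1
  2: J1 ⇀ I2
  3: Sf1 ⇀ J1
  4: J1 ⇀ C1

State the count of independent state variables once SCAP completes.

3  (C1, I1, I2 all integral)

bond 3 →Sf1  (Sf1 fixes flow; stroke at Sf1)
bond 1 →I1  (prefer integral on I1)
bond 2 →I2  (I2 integral (f out))
bond 4 →J1  (C1 outputs effort q/C1)
bond 0 →R1  (common-e at J1 fixed by 4)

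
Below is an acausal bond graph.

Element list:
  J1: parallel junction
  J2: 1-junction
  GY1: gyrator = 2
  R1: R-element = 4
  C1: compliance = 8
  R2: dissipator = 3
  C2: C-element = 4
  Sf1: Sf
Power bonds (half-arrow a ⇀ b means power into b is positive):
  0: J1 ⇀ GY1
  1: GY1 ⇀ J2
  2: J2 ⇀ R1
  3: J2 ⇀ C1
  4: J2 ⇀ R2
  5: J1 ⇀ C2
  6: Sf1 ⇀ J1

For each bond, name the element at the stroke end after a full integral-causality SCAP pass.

#0 →GY1
#1 →GY1
#2 →J2
#3 →J2
#4 →J2
#5 →J1
#6 →Sf1

β6 stroke→Sf1  (Sf1: flow source, stroke at near end)
β3 stroke→J2  (prefer integral on C1)
β5 stroke→J1  (prefer integral on C2)
β0 stroke→GY1  (common-e at J1 fixed by 5)
β1 stroke→GY1  (GY1 both-in/both-out from 0)
β2 stroke→J2  (J2 flow already set via bond 1)
β4 stroke→J2  (J2: bond 1 brought flow, rest push out)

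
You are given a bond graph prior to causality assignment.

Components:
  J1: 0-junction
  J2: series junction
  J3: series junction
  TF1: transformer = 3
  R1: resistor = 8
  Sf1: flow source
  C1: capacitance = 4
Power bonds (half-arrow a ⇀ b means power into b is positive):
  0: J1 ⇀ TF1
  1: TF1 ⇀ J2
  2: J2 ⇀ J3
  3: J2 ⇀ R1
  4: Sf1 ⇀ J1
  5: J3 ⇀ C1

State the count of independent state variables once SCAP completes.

1  (C1 all integral)

b4 stroke→Sf1  (Sf1 fixes flow; stroke at Sf1)
b0 stroke→J1  (only one effort-in slot at J1)
b1 stroke→TF1  (TF1: transformer flips bond 0)
b2 stroke→J2  (J2 flow already set via bond 1)
b3 stroke→J2  (1-jn J2 has f-setter on 1)
b5 stroke→J3  (1-jn J3 has f-setter on 2)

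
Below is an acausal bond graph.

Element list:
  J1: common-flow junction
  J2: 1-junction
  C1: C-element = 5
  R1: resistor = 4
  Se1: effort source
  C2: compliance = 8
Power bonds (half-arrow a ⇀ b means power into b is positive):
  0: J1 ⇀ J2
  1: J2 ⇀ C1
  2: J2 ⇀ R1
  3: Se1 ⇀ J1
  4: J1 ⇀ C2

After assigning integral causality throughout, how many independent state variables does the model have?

2  (C1, C2 all integral)

#3 stroke→J1  (Se1 (Se) sets effort on bond)
#1 stroke→J2  (C1 outputs effort q/C1)
#4 stroke→J1  (C2 outputs effort q/C2)
#0 stroke→J2  (J1: last free bond brings flow in)
#2 stroke→R1  (closing 1-jn rule on J2)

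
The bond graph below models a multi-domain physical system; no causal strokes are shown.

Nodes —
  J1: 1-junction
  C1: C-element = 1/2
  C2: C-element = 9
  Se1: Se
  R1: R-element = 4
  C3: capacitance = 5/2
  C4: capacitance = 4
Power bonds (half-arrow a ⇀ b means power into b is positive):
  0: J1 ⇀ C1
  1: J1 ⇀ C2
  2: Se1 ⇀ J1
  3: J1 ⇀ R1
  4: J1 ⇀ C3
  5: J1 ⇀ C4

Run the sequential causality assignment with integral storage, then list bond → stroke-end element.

bond 2 stroke at J1  (Se1 (Se) sets effort on bond)
bond 0 stroke at J1  (C1 integral (e out))
bond 1 stroke at J1  (prefer integral on C2)
bond 4 stroke at J1  (prefer integral on C3)
bond 5 stroke at J1  (prefer integral on C4)
bond 3 stroke at R1  (closing 1-jn rule on J1)

β0 |J1
β1 |J1
β2 |J1
β3 |R1
β4 |J1
β5 |J1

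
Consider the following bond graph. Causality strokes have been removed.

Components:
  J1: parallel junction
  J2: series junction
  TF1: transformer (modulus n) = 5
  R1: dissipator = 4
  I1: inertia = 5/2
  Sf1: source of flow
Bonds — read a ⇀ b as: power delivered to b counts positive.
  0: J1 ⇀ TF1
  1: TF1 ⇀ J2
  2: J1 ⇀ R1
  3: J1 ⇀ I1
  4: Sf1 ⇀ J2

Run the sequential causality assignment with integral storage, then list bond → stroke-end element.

b0 stroke at TF1
b1 stroke at J2
b2 stroke at J1
b3 stroke at I1
b4 stroke at Sf1

#4 →Sf1  (source Sf1 imposes f)
#1 →J2  (1-jn J2 has f-setter on 4)
#0 →TF1  (TF TF1: opposite of bond 1)
#3 →I1  (prefer integral on I1)
#2 →J1  (only one effort-in slot at J1)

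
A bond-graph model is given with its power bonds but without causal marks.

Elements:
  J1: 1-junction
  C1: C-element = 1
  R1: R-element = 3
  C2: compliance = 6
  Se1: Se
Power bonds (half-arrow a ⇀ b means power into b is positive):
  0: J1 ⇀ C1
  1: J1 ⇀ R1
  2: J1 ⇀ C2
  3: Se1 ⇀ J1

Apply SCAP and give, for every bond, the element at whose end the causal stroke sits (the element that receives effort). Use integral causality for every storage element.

bond 0 stroke at J1
bond 1 stroke at R1
bond 2 stroke at J1
bond 3 stroke at J1

bond 3 |J1  (source Se1 imposes e)
bond 0 |J1  (C1: C, integral causality)
bond 2 |J1  (C2 outputs effort q/C2)
bond 1 |R1  (J1 needs exactly one f-in)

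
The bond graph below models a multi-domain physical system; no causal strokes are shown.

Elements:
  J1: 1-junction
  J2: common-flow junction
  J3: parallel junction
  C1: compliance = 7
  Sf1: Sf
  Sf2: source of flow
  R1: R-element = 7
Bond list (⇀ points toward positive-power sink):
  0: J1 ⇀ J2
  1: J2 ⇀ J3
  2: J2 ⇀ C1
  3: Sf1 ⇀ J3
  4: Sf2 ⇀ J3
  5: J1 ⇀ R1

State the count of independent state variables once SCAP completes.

b3 |Sf1  (Sf1 (Sf) sets flow on bond)
b4 |Sf2  (Sf2 (Sf) sets flow on bond)
b1 |J3  (closing 0-jn rule on J3)
b0 |J2  (common-f at J2 fixed by 1)
b2 |J2  (common-f at J2 fixed by 1)
b5 |J1  (common-f at J1 fixed by 0)

1  (C1 all integral)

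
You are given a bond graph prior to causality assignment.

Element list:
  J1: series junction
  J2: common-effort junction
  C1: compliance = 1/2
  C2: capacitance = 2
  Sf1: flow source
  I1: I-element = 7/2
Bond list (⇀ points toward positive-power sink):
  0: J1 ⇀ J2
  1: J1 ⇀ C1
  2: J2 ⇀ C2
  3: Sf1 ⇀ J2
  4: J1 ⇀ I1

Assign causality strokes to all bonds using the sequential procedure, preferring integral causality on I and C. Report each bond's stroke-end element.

bond 3 →Sf1  (source Sf1 imposes f)
bond 1 →J1  (prefer integral on C1)
bond 2 →J2  (prefer integral on C2)
bond 0 →J1  (0-jn J2 has e-setter on 2)
bond 4 →I1  (only one flow-in slot at J1)

bond 0 →J1
bond 1 →J1
bond 2 →J2
bond 3 →Sf1
bond 4 →I1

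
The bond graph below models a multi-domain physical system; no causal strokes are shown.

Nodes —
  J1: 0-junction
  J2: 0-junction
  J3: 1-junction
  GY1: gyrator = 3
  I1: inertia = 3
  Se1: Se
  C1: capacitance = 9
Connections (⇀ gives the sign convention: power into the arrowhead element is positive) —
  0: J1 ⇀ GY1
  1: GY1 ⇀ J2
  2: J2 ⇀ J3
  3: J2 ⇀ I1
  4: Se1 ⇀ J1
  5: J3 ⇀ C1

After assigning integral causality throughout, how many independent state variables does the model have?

β4 stroke→J1  (source Se1 imposes e)
β0 stroke→GY1  (common-e at J1 fixed by 4)
β1 stroke→GY1  (GY1: gyrator matches bond 0)
β3 stroke→I1  (prefer integral on I1)
β2 stroke→J2  (J2: last free bond brings effort in)
β5 stroke→J3  (1-jn J3 has f-setter on 2)

2  (C1, I1 all integral)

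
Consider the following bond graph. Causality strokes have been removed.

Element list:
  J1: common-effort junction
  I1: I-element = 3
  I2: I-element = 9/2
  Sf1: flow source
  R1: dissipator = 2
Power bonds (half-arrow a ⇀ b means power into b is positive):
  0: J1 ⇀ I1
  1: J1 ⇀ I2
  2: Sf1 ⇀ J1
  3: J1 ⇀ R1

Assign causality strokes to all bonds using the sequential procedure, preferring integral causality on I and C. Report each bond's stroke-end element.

#0 stroke at I1
#1 stroke at I2
#2 stroke at Sf1
#3 stroke at J1

β2 stroke→Sf1  (Sf1 fixes flow; stroke at Sf1)
β0 stroke→I1  (I1 outputs flow p/I1)
β1 stroke→I2  (I2 outputs flow p/I2)
β3 stroke→J1  (J1: last free bond brings effort in)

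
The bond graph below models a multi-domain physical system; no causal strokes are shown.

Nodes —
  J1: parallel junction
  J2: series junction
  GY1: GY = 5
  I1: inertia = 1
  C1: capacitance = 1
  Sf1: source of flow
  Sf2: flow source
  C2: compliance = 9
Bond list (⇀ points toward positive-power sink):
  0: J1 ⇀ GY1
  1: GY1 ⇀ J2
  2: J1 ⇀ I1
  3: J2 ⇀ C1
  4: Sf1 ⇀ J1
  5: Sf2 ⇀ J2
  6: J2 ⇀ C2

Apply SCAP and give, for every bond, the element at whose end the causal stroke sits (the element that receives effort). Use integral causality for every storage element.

#0 →J1
#1 →J2
#2 →I1
#3 →J2
#4 →Sf1
#5 →Sf2
#6 →J2

β4 |Sf1  (Sf1 fixes flow; stroke at Sf1)
β5 |Sf2  (Sf2: flow source, stroke at near end)
β1 |J2  (1-jn J2 has f-setter on 5)
β3 |J2  (1-jn J2 has f-setter on 5)
β6 |J2  (J2: bond 5 brought flow, rest push out)
β0 |J1  (GY GY1: same side as bond 1)
β2 |I1  (J1 effort already set via bond 0)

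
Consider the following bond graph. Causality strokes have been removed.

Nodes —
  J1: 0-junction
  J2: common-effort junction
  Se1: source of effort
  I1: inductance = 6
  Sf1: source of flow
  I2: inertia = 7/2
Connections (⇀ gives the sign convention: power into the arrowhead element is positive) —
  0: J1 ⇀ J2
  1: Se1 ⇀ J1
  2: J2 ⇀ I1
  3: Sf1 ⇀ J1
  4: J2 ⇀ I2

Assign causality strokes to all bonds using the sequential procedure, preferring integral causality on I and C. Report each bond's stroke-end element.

β1 stroke at J1  (Se1 (Se) sets effort on bond)
β3 stroke at Sf1  (Sf1: flow source, stroke at near end)
β0 stroke at J2  (J1: bond 1 brought effort, rest push out)
β2 stroke at I1  (0-jn J2 has e-setter on 0)
β4 stroke at I2  (common-e at J2 fixed by 0)

#0 stroke at J2
#1 stroke at J1
#2 stroke at I1
#3 stroke at Sf1
#4 stroke at I2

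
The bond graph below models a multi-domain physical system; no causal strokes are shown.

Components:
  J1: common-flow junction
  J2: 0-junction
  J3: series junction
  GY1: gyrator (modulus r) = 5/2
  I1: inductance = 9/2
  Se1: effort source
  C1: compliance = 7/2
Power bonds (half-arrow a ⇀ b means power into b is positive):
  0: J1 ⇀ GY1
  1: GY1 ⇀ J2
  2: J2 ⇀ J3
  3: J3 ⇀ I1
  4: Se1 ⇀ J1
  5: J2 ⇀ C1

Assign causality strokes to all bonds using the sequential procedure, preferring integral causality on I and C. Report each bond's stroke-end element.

b0 stroke→GY1
b1 stroke→GY1
b2 stroke→J3
b3 stroke→I1
b4 stroke→J1
b5 stroke→J2

bond 4 |J1  (Se1 fixes effort; stroke away)
bond 0 |GY1  (J1 needs exactly one f-in)
bond 1 |GY1  (GY1 both-in/both-out from 0)
bond 3 |I1  (I1 integral (f out))
bond 2 |J3  (J3 flow already set via bond 3)
bond 5 |J2  (closing 0-jn rule on J2)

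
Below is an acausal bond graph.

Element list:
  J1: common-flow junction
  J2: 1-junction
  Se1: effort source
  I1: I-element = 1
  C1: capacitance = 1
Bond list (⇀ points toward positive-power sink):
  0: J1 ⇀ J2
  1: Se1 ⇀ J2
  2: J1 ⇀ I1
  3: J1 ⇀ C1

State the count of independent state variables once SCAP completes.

bond 1 →J2  (source Se1 imposes e)
bond 0 →J1  (J2 needs exactly one f-in)
bond 2 →I1  (I1: I, integral causality)
bond 3 →J1  (J1: bond 2 brought flow, rest push out)

2  (C1, I1 all integral)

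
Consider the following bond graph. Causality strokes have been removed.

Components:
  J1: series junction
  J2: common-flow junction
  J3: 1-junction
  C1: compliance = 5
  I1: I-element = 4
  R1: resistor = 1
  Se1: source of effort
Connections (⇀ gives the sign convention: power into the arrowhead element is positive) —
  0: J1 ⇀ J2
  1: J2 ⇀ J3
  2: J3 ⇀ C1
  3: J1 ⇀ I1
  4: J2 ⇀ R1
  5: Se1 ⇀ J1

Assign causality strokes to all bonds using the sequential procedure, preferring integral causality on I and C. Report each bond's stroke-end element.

β0 stroke→J1
β1 stroke→J2
β2 stroke→J3
β3 stroke→I1
β4 stroke→J2
β5 stroke→J1

β5 |J1  (Se1 (Se) sets effort on bond)
β2 |J3  (prefer integral on C1)
β1 |J2  (J3 needs exactly one f-in)
β3 |I1  (I1 outputs flow p/I1)
β0 |J1  (J1 flow already set via bond 3)
β4 |J2  (1-jn J2 has f-setter on 0)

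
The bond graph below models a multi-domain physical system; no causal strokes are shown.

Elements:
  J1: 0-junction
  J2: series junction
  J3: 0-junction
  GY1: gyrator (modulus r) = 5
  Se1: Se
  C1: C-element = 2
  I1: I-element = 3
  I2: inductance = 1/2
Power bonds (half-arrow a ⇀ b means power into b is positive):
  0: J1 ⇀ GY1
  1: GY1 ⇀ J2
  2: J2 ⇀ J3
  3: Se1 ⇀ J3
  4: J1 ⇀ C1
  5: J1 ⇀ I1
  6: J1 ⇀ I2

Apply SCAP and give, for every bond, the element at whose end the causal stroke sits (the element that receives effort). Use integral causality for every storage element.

β0 |GY1
β1 |GY1
β2 |J2
β3 |J3
β4 |J1
β5 |I1
β6 |I2

#3 stroke→J3  (Se1 fixes effort; stroke away)
#2 stroke→J2  (common-e at J3 fixed by 3)
#1 stroke→GY1  (J2: last free bond brings flow in)
#0 stroke→GY1  (GY1 both-in/both-out from 1)
#4 stroke→J1  (C1 outputs effort q/C1)
#5 stroke→I1  (J1 effort already set via bond 4)
#6 stroke→I2  (common-e at J1 fixed by 4)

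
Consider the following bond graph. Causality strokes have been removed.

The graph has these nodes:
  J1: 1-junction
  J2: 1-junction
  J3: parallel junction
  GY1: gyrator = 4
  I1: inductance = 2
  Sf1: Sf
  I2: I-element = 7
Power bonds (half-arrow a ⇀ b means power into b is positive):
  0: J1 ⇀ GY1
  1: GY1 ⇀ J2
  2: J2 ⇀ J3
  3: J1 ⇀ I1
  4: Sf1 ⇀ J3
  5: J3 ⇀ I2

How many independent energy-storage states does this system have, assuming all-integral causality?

2  (I1, I2 all integral)

#4 stroke at Sf1  (Sf1: flow source, stroke at near end)
#3 stroke at I1  (I1: I, integral causality)
#0 stroke at J1  (J1 flow already set via bond 3)
#1 stroke at J2  (GY1: gyrator matches bond 0)
#2 stroke at J3  (closing 1-jn rule on J2)
#5 stroke at I2  (J3: bond 2 brought effort, rest push out)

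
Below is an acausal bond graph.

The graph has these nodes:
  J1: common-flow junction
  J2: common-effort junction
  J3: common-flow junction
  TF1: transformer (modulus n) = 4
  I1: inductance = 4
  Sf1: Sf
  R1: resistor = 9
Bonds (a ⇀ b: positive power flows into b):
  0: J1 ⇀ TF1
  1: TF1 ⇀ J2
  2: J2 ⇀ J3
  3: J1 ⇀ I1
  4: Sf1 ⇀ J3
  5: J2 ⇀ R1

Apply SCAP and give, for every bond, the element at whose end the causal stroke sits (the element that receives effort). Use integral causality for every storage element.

β0 stroke→J1
β1 stroke→TF1
β2 stroke→J3
β3 stroke→I1
β4 stroke→Sf1
β5 stroke→J2

β4 stroke→Sf1  (Sf1: flow source, stroke at near end)
β2 stroke→J3  (J3: bond 4 brought flow, rest push out)
β3 stroke→I1  (I1 outputs flow p/I1)
β0 stroke→J1  (1-jn J1 has f-setter on 3)
β1 stroke→TF1  (through TF1, causality passes straight; one stroke at TF1)
β5 stroke→J2  (only one effort-in slot at J2)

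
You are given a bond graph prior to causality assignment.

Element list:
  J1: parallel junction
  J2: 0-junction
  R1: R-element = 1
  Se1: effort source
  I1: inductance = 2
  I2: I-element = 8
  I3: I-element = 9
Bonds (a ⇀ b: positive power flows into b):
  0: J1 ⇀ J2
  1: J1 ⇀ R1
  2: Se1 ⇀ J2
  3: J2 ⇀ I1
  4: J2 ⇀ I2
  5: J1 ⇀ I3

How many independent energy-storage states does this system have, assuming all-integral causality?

3  (I1, I2, I3 all integral)

β2 stroke→J2  (source Se1 imposes e)
β0 stroke→J1  (J2: bond 2 brought effort, rest push out)
β3 stroke→I1  (common-e at J2 fixed by 2)
β4 stroke→I2  (J2: bond 2 brought effort, rest push out)
β1 stroke→R1  (J1: bond 0 brought effort, rest push out)
β5 stroke→I3  (J1 effort already set via bond 0)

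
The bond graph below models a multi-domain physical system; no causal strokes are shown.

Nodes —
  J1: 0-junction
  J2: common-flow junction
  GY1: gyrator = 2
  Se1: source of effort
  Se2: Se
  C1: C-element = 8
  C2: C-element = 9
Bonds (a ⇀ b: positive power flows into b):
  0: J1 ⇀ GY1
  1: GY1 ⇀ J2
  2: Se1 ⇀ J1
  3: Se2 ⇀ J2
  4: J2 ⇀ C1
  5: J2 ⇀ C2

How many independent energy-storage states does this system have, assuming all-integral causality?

b2 →J1  (Se1: effort source, stroke at far end)
b3 →J2  (Se2: effort source, stroke at far end)
b0 →GY1  (common-e at J1 fixed by 2)
b1 →GY1  (GY1: gyrator matches bond 0)
b4 →J2  (common-f at J2 fixed by 1)
b5 →J2  (1-jn J2 has f-setter on 1)

2  (C1, C2 all integral)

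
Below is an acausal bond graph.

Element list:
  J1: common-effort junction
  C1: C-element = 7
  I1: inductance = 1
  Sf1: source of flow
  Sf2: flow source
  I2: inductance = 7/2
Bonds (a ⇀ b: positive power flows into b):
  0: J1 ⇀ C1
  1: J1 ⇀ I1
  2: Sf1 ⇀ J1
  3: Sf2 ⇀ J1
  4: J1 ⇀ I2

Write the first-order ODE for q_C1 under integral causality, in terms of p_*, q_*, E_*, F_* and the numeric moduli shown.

β2 stroke at Sf1  (source Sf1 imposes f)
β3 stroke at Sf2  (Sf2 (Sf) sets flow on bond)
β0 stroke at J1  (C1 integral (e out))
β1 stroke at I1  (J1 effort already set via bond 0)
β4 stroke at I2  (J1 effort already set via bond 0)

dq_C1/dt = F_Sf1 + F_Sf2 - p_I1 - 2*p_I2/7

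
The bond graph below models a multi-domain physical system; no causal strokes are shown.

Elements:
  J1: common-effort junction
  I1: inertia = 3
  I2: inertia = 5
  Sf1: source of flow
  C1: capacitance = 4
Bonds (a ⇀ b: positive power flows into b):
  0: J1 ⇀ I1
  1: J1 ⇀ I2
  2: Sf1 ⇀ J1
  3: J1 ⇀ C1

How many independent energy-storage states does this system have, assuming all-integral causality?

#2 stroke→Sf1  (Sf1 fixes flow; stroke at Sf1)
#0 stroke→I1  (I1 outputs flow p/I1)
#1 stroke→I2  (I2: I, integral causality)
#3 stroke→J1  (J1: last free bond brings effort in)

3  (C1, I1, I2 all integral)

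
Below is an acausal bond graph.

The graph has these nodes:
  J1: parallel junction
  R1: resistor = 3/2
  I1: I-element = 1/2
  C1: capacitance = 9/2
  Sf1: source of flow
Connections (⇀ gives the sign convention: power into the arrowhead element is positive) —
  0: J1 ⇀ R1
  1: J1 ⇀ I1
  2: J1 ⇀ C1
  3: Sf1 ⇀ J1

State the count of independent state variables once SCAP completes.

#3 |Sf1  (Sf1 fixes flow; stroke at Sf1)
#1 |I1  (I1 integral (f out))
#2 |J1  (C1 integral (e out))
#0 |R1  (J1: bond 2 brought effort, rest push out)

2  (C1, I1 all integral)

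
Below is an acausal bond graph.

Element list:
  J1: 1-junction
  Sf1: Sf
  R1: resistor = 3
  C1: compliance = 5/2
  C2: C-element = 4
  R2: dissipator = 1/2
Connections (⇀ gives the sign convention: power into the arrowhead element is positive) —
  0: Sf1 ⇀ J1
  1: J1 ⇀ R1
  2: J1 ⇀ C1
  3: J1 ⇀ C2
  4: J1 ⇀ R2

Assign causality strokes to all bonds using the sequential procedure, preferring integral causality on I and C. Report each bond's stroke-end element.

b0 |Sf1  (Sf1: flow source, stroke at near end)
b1 |J1  (1-jn J1 has f-setter on 0)
b2 |J1  (1-jn J1 has f-setter on 0)
b3 |J1  (1-jn J1 has f-setter on 0)
b4 |J1  (J1: bond 0 brought flow, rest push out)

#0 stroke at Sf1
#1 stroke at J1
#2 stroke at J1
#3 stroke at J1
#4 stroke at J1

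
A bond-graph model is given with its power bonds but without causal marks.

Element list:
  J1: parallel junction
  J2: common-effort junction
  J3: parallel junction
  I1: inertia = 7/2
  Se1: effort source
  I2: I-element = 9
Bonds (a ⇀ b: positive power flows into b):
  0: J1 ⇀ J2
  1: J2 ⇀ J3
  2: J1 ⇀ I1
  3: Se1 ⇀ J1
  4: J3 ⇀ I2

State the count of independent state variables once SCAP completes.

β3 stroke→J1  (Se1: effort source, stroke at far end)
β0 stroke→J2  (0-jn J1 has e-setter on 3)
β2 stroke→I1  (J1 effort already set via bond 3)
β1 stroke→J3  (J2: bond 0 brought effort, rest push out)
β4 stroke→I2  (J3 effort already set via bond 1)

2  (I1, I2 all integral)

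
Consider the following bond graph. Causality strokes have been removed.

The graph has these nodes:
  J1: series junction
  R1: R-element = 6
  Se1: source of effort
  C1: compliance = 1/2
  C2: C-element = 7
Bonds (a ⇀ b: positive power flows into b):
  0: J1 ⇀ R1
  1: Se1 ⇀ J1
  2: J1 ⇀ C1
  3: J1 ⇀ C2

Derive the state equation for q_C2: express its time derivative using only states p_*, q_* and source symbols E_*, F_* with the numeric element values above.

dq_C2/dt = E_Se1/6 - q_C1/3 - q_C2/42

bond 1 |J1  (Se1: effort source, stroke at far end)
bond 2 |J1  (prefer integral on C1)
bond 3 |J1  (C2 outputs effort q/C2)
bond 0 |R1  (J1 needs exactly one f-in)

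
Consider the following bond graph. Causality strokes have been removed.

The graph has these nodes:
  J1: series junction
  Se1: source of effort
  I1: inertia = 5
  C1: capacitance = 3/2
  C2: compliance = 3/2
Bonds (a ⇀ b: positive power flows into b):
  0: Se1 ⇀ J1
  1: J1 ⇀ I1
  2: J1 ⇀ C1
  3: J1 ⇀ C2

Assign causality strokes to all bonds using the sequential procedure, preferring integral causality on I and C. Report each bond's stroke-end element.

b0 |J1  (Se1: effort source, stroke at far end)
b1 |I1  (I1: I, integral causality)
b2 |J1  (common-f at J1 fixed by 1)
b3 |J1  (1-jn J1 has f-setter on 1)

β0 |J1
β1 |I1
β2 |J1
β3 |J1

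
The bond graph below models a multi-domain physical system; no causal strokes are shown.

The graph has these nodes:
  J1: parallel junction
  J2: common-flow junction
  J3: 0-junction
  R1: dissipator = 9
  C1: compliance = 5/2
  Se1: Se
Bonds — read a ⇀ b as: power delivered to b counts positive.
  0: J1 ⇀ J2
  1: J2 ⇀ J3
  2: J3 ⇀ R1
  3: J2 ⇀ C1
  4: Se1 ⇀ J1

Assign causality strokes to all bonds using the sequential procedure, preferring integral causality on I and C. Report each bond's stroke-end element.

β4 stroke→J1  (Se1: effort source, stroke at far end)
β0 stroke→J2  (common-e at J1 fixed by 4)
β3 stroke→J2  (C1: C, integral causality)
β1 stroke→J3  (J2: last free bond brings flow in)
β2 stroke→R1  (J3: bond 1 brought effort, rest push out)

b0 stroke at J2
b1 stroke at J3
b2 stroke at R1
b3 stroke at J2
b4 stroke at J1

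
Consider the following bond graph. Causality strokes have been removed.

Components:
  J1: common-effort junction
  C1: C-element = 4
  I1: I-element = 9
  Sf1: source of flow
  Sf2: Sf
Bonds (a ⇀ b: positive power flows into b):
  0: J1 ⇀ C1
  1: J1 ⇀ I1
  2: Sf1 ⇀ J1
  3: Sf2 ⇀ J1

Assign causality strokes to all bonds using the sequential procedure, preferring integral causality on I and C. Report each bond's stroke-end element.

#0 stroke at J1
#1 stroke at I1
#2 stroke at Sf1
#3 stroke at Sf2

b2 stroke→Sf1  (source Sf1 imposes f)
b3 stroke→Sf2  (source Sf2 imposes f)
b0 stroke→J1  (C1 outputs effort q/C1)
b1 stroke→I1  (0-jn J1 has e-setter on 0)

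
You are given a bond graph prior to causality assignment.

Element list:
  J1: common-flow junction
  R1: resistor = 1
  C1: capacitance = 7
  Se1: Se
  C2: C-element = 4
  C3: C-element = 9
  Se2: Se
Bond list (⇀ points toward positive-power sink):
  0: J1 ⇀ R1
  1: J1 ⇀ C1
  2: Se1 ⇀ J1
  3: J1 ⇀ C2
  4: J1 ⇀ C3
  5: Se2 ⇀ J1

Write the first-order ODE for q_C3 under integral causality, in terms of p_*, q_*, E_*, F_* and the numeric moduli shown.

b2 →J1  (Se1: effort source, stroke at far end)
b5 →J1  (Se2: effort source, stroke at far end)
b1 →J1  (C1 outputs effort q/C1)
b3 →J1  (C2 integral (e out))
b4 →J1  (C3 outputs effort q/C3)
b0 →R1  (J1: last free bond brings flow in)

dq_C3/dt = E_Se1 + E_Se2 - q_C1/7 - q_C2/4 - q_C3/9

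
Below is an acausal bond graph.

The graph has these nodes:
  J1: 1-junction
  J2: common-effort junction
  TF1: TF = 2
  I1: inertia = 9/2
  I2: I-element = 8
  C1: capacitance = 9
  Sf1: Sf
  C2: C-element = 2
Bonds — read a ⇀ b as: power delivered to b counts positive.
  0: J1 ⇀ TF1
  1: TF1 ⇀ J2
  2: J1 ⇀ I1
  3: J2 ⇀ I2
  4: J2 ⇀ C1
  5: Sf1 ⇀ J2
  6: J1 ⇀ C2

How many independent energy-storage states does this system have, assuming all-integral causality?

β5 stroke→Sf1  (Sf1: flow source, stroke at near end)
β2 stroke→I1  (I1 integral (f out))
β0 stroke→J1  (common-f at J1 fixed by 2)
β6 stroke→J1  (1-jn J1 has f-setter on 2)
β1 stroke→TF1  (TF1 one-in-one-out from 0)
β3 stroke→I2  (prefer integral on I2)
β4 stroke→J2  (J2 needs exactly one e-in)

4  (C1, C2, I1, I2 all integral)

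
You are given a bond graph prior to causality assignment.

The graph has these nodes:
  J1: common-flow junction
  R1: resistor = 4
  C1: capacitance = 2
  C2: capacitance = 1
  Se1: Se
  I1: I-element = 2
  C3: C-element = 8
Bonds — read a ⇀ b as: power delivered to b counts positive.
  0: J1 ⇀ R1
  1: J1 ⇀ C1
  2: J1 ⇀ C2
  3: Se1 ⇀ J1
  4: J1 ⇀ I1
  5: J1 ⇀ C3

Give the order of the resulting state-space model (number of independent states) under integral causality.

4  (C1, C2, C3, I1 all integral)

b3 stroke→J1  (source Se1 imposes e)
b1 stroke→J1  (C1 outputs effort q/C1)
b2 stroke→J1  (prefer integral on C2)
b4 stroke→I1  (I1 integral (f out))
b0 stroke→J1  (1-jn J1 has f-setter on 4)
b5 stroke→J1  (1-jn J1 has f-setter on 4)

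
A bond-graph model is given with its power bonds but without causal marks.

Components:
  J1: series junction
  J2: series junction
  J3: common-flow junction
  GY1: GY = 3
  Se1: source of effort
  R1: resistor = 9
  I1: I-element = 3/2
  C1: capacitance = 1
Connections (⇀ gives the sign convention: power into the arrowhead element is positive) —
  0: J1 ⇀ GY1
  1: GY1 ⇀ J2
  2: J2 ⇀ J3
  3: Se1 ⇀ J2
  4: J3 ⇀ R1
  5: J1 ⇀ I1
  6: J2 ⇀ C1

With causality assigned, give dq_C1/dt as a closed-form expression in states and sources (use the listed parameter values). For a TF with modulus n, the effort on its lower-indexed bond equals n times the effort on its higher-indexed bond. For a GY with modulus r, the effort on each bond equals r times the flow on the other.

dq_C1/dt = E_Se1/9 + 2*p_I1/9 - q_C1/9

#3 stroke at J2  (Se1 (Se) sets effort on bond)
#5 stroke at I1  (I1: I, integral causality)
#0 stroke at J1  (common-f at J1 fixed by 5)
#1 stroke at J2  (GY1 both-in/both-out from 0)
#6 stroke at J2  (C1: C, integral causality)
#2 stroke at J3  (only one flow-in slot at J2)
#4 stroke at R1  (J3: last free bond brings flow in)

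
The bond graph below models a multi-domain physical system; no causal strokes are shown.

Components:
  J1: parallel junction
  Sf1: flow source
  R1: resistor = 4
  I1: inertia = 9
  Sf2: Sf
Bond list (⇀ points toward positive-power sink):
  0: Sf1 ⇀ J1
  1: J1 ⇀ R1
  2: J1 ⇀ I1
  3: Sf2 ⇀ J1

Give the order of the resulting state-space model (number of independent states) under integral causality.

1  (I1 all integral)

#0 |Sf1  (source Sf1 imposes f)
#3 |Sf2  (Sf2: flow source, stroke at near end)
#2 |I1  (prefer integral on I1)
#1 |J1  (J1 needs exactly one e-in)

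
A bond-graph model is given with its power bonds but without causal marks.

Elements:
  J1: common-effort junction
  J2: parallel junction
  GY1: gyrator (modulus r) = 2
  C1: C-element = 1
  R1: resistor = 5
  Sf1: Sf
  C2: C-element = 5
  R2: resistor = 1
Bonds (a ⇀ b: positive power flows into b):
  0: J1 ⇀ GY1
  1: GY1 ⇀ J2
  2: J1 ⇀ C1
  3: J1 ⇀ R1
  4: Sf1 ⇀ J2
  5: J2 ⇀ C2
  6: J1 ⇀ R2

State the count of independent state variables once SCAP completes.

β4 |Sf1  (Sf1 (Sf) sets flow on bond)
β2 |J1  (C1: C, integral causality)
β0 |GY1  (J1 effort already set via bond 2)
β3 |R1  (J1 effort already set via bond 2)
β6 |R2  (J1 effort already set via bond 2)
β1 |GY1  (GY1 both-in/both-out from 0)
β5 |J2  (J2 needs exactly one e-in)

2  (C1, C2 all integral)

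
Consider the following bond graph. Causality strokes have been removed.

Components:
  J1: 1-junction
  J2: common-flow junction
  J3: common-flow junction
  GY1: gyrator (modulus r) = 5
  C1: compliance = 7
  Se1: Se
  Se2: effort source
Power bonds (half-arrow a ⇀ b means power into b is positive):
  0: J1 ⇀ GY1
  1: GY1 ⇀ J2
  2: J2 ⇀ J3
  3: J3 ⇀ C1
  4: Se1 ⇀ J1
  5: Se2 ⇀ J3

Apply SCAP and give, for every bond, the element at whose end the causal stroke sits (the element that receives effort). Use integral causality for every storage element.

bond 0 stroke→GY1
bond 1 stroke→GY1
bond 2 stroke→J2
bond 3 stroke→J3
bond 4 stroke→J1
bond 5 stroke→J3

b4 →J1  (Se1 (Se) sets effort on bond)
b5 →J3  (source Se2 imposes e)
b0 →GY1  (closing 1-jn rule on J1)
b1 →GY1  (through GY1, causality inverts; strokes same side of GY1)
b2 →J2  (J2: bond 1 brought flow, rest push out)
b3 →J3  (common-f at J3 fixed by 2)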